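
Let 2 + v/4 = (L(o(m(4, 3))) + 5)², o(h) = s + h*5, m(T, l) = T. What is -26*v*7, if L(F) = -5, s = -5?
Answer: 1456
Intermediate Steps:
o(h) = -5 + 5*h (o(h) = -5 + h*5 = -5 + 5*h)
v = -8 (v = -8 + 4*(-5 + 5)² = -8 + 4*0² = -8 + 4*0 = -8 + 0 = -8)
-26*v*7 = -26*(-8)*7 = 208*7 = 1456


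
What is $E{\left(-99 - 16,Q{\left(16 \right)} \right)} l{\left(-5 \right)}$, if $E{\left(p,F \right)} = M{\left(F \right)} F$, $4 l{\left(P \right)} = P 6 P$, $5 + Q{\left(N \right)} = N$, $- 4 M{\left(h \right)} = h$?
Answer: $- \frac{9075}{8} \approx -1134.4$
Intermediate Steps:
$M{\left(h \right)} = - \frac{h}{4}$
$Q{\left(N \right)} = -5 + N$
$l{\left(P \right)} = \frac{3 P^{2}}{2}$ ($l{\left(P \right)} = \frac{P 6 P}{4} = \frac{6 P P}{4} = \frac{6 P^{2}}{4} = \frac{3 P^{2}}{2}$)
$E{\left(p,F \right)} = - \frac{F^{2}}{4}$ ($E{\left(p,F \right)} = - \frac{F}{4} F = - \frac{F^{2}}{4}$)
$E{\left(-99 - 16,Q{\left(16 \right)} \right)} l{\left(-5 \right)} = - \frac{\left(-5 + 16\right)^{2}}{4} \frac{3 \left(-5\right)^{2}}{2} = - \frac{11^{2}}{4} \cdot \frac{3}{2} \cdot 25 = \left(- \frac{1}{4}\right) 121 \cdot \frac{75}{2} = \left(- \frac{121}{4}\right) \frac{75}{2} = - \frac{9075}{8}$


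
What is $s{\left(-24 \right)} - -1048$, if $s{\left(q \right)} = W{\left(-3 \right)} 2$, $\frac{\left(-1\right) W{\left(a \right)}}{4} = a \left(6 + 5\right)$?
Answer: $1312$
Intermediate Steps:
$W{\left(a \right)} = - 44 a$ ($W{\left(a \right)} = - 4 a \left(6 + 5\right) = - 4 a 11 = - 4 \cdot 11 a = - 44 a$)
$s{\left(q \right)} = 264$ ($s{\left(q \right)} = \left(-44\right) \left(-3\right) 2 = 132 \cdot 2 = 264$)
$s{\left(-24 \right)} - -1048 = 264 - -1048 = 264 + 1048 = 1312$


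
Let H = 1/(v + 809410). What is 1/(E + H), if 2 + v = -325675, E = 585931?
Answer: 483733/283434160424 ≈ 1.7067e-6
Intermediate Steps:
v = -325677 (v = -2 - 325675 = -325677)
H = 1/483733 (H = 1/(-325677 + 809410) = 1/483733 ≈ 2.0673e-6)
1/(E + H) = 1/(585931 + 1/483733) = 1/(283434160424/483733) = 483733/283434160424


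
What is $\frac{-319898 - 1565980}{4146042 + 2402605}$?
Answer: $- \frac{1885878}{6548647} \approx -0.28798$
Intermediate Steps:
$\frac{-319898 - 1565980}{4146042 + 2402605} = - \frac{1885878}{6548647}$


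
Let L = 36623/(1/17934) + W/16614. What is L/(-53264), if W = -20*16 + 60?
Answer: -104923301897/8508924 ≈ -12331.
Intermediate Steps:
W = -260 (W = -320 + 60 = -260)
L = 419693207588/639 (L = 36623/(1/17934) - 260/16614 = 36623/(1/17934) - 260*1/16614 = 36623*17934 - 10/639 = 656796882 - 10/639 = 419693207588/639 ≈ 6.5680e+8)
L/(-53264) = (419693207588/639)/(-53264) = (419693207588/639)*(-1/53264) = -104923301897/8508924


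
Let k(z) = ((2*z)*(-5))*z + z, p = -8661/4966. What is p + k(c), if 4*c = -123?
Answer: -188471997/19864 ≈ -9488.1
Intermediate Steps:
c = -123/4 (c = (¼)*(-123) = -123/4 ≈ -30.750)
p = -8661/4966 (p = -8661*1/4966 = -8661/4966 ≈ -1.7441)
k(z) = z - 10*z² (k(z) = (-10*z)*z + z = -10*z² + z = z - 10*z²)
p + k(c) = -8661/4966 - 123*(1 - 10*(-123/4))/4 = -8661/4966 - 123*(1 + 615/2)/4 = -8661/4966 - 123/4*617/2 = -8661/4966 - 75891/8 = -188471997/19864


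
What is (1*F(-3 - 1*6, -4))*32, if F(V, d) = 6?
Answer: 192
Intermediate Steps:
(1*F(-3 - 1*6, -4))*32 = (1*6)*32 = 6*32 = 192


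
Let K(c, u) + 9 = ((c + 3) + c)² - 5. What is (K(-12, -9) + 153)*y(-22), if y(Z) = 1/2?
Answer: 290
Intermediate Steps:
y(Z) = ½
K(c, u) = -14 + (3 + 2*c)² (K(c, u) = -9 + (((c + 3) + c)² - 5) = -9 + (((3 + c) + c)² - 5) = -9 + ((3 + 2*c)² - 5) = -9 + (-5 + (3 + 2*c)²) = -14 + (3 + 2*c)²)
(K(-12, -9) + 153)*y(-22) = ((-14 + (3 + 2*(-12))²) + 153)*(½) = ((-14 + (3 - 24)²) + 153)*(½) = ((-14 + (-21)²) + 153)*(½) = ((-14 + 441) + 153)*(½) = (427 + 153)*(½) = 580*(½) = 290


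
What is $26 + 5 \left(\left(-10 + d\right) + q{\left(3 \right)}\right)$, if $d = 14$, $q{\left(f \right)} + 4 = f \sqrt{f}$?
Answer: $26 + 15 \sqrt{3} \approx 51.981$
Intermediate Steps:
$q{\left(f \right)} = -4 + f^{\frac{3}{2}}$ ($q{\left(f \right)} = -4 + f \sqrt{f} = -4 + f^{\frac{3}{2}}$)
$26 + 5 \left(\left(-10 + d\right) + q{\left(3 \right)}\right) = 26 + 5 \left(\left(-10 + 14\right) - \left(4 - 3^{\frac{3}{2}}\right)\right) = 26 + 5 \left(4 - \left(4 - 3 \sqrt{3}\right)\right) = 26 + 5 \cdot 3 \sqrt{3} = 26 + 15 \sqrt{3}$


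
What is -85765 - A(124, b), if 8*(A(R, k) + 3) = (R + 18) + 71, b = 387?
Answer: -686309/8 ≈ -85789.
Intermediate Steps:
A(R, k) = 65/8 + R/8 (A(R, k) = -3 + ((R + 18) + 71)/8 = -3 + ((18 + R) + 71)/8 = -3 + (89 + R)/8 = -3 + (89/8 + R/8) = 65/8 + R/8)
-85765 - A(124, b) = -85765 - (65/8 + (1/8)*124) = -85765 - (65/8 + 31/2) = -85765 - 1*189/8 = -85765 - 189/8 = -686309/8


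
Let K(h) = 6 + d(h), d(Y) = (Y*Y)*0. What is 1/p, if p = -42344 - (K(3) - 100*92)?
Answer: -1/33150 ≈ -3.0166e-5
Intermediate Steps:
d(Y) = 0 (d(Y) = Y**2*0 = 0)
K(h) = 6 (K(h) = 6 + 0 = 6)
p = -33150 (p = -42344 - (6 - 100*92) = -42344 - (6 - 9200) = -42344 - 1*(-9194) = -42344 + 9194 = -33150)
1/p = 1/(-33150) = -1/33150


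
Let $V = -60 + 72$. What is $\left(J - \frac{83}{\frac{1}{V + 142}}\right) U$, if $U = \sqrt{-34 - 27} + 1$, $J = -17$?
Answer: $-12799 - 12799 i \sqrt{61} \approx -12799.0 - 99963.0 i$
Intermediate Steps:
$V = 12$
$U = 1 + i \sqrt{61}$ ($U = \sqrt{-61} + 1 = i \sqrt{61} + 1 = 1 + i \sqrt{61} \approx 1.0 + 7.8102 i$)
$\left(J - \frac{83}{\frac{1}{V + 142}}\right) U = \left(-17 - \frac{83}{\frac{1}{12 + 142}}\right) \left(1 + i \sqrt{61}\right) = \left(-17 - \frac{83}{\frac{1}{154}}\right) \left(1 + i \sqrt{61}\right) = \left(-17 - 83 \frac{1}{\frac{1}{154}}\right) \left(1 + i \sqrt{61}\right) = \left(-17 - 12782\right) \left(1 + i \sqrt{61}\right) = - 12799 \left(1 + i \sqrt{61}\right) = -12799 - 12799 i \sqrt{61}$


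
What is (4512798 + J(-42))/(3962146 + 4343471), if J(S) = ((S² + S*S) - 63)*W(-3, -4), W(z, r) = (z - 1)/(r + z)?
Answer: 1504926/2768539 ≈ 0.54358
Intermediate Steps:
W(z, r) = (-1 + z)/(r + z)
J(S) = -36 + 8*S²/7 (J(S) = ((S² + S*S) - 63)*((-1 - 3)/(-4 - 3)) = ((S² + S²) - 63)*(-4/(-7)) = (2*S² - 63)*(-⅐*(-4)) = (-63 + 2*S²)*(4/7) = -36 + 8*S²/7)
(4512798 + J(-42))/(3962146 + 4343471) = (4512798 + (-36 + (8/7)*(-42)²))/(3962146 + 4343471) = (4512798 + (-36 + (8/7)*1764))/8305617 = (4512798 + (-36 + 2016))*(1/8305617) = (4512798 + 1980)*(1/8305617) = 4514778*(1/8305617) = 1504926/2768539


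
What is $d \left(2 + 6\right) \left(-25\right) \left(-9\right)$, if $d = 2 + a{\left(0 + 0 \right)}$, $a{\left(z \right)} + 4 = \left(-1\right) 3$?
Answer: $-9000$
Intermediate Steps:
$a{\left(z \right)} = -7$ ($a{\left(z \right)} = -4 - 3 = -7$)
$d = -5$ ($d = 2 - 7 = -5$)
$d \left(2 + 6\right) \left(-25\right) \left(-9\right) = - 5 \left(2 + 6\right) \left(-25\right) \left(-9\right) = \left(-5\right) 8 \left(-25\right) \left(-9\right) = \left(-40\right) \left(-25\right) \left(-9\right) = 1000 \left(-9\right) = -9000$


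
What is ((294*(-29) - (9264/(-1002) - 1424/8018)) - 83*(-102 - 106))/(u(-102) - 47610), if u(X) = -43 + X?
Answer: -5856426014/31972115765 ≈ -0.18317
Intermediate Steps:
((294*(-29) - (9264/(-1002) - 1424/8018)) - 83*(-102 - 106))/(u(-102) - 47610) = ((294*(-29) - (9264/(-1002) - 1424/8018)) - 83*(-102 - 106))/((-43 - 102) - 47610) = ((-8526 - (9264*(-1/1002) - 1424*1/8018)) - 83*(-208))/(-145 - 47610) = ((-8526 - (-1544/167 - 712/4009)) + 17264)/(-47755) = ((-8526 - 1*(-6308800/669503)) + 17264)*(-1/47755) = ((-8526 + 6308800/669503) + 17264)*(-1/47755) = (-5701873778/669503 + 17264)*(-1/47755) = (5856426014/669503)*(-1/47755) = -5856426014/31972115765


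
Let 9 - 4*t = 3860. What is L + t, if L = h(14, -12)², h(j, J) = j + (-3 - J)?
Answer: -1735/4 ≈ -433.75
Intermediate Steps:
t = -3851/4 (t = 9/4 - ¼*3860 = 9/4 - 965 = -3851/4 ≈ -962.75)
h(j, J) = -3 + j - J
L = 529 (L = (-3 + 14 - 1*(-12))² = (-3 + 14 + 12)² = 23² = 529)
L + t = 529 - 3851/4 = -1735/4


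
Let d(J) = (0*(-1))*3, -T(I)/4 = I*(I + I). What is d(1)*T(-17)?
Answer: 0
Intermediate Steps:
T(I) = -8*I**2 (T(I) = -4*I*(I + I) = -4*I*2*I = -8*I**2)
d(J) = 0 (d(J) = 0*3 = 0)
d(1)*T(-17) = 0*(-8*(-17)**2) = 0*(-8*289) = 0*(-2312) = 0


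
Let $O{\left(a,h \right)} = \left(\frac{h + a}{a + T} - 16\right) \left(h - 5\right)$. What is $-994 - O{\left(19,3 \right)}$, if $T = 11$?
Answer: $- \frac{15368}{15} \approx -1024.5$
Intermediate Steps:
$O{\left(a,h \right)} = \left(-16 + \frac{a + h}{11 + a}\right) \left(-5 + h\right)$ ($O{\left(a,h \right)} = \left(\frac{h + a}{a + 11} - 16\right) \left(h - 5\right) = \left(\frac{a + h}{11 + a} - 16\right) \left(-5 + h\right) = \left(-16 + \frac{a + h}{11 + a}\right) \left(-5 + h\right)$)
$-994 - O{\left(19,3 \right)} = -994 - \frac{880 + 3^{2} - 543 + 75 \cdot 19 - 285 \cdot 3}{11 + 19} = -994 - \frac{880 + 9 - 543 + 1425 - 855}{30} = -994 - \frac{1}{30} \cdot 916 = -994 - \frac{458}{15} = - \frac{15368}{15}$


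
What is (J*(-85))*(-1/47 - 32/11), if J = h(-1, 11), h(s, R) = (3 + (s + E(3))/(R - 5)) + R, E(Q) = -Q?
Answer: 1717000/517 ≈ 3321.1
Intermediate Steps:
h(s, R) = 3 + R + (-3 + s)/(-5 + R) (h(s, R) = (3 + (s - 1*3)/(R - 5)) + R = (3 + (s - 3)/(-5 + R)) + R = (3 + (-3 + s)/(-5 + R)) + R = 3 + R + (-3 + s)/(-5 + R))
J = 40/3 (J = (-18 - 1 + 11**2 - 2*11)/(-5 + 11) = (-18 - 1 + 121 - 22)/6 = (1/6)*80 = 40/3 ≈ 13.333)
(J*(-85))*(-1/47 - 32/11) = ((40/3)*(-85))*(-1/47 - 32/11) = -3400*(-1*1/47 - 32*1/11)/3 = -3400*(-1/47 - 32/11)/3 = -3400/3*(-1515/517) = 1717000/517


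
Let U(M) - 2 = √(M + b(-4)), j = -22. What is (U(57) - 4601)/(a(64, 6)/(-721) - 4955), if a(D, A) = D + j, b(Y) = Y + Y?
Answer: 472976/510371 ≈ 0.92673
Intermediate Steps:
b(Y) = 2*Y
a(D, A) = -22 + D (a(D, A) = D - 22 = -22 + D)
U(M) = 2 + √(-8 + M) (U(M) = 2 + √(M + 2*(-4)) = 2 + √(M - 8) = 2 + √(-8 + M))
(U(57) - 4601)/(a(64, 6)/(-721) - 4955) = ((2 + √(-8 + 57)) - 4601)/((-22 + 64)/(-721) - 4955) = ((2 + √49) - 4601)/(42*(-1/721) - 4955) = ((2 + 7) - 4601)/(-6/103 - 4955) = (9 - 4601)/(-510371/103) = -4592*(-103/510371) = 472976/510371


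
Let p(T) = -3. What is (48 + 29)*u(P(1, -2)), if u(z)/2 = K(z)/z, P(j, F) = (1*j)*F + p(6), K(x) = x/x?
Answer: -154/5 ≈ -30.800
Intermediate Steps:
K(x) = 1
P(j, F) = -3 + F*j (P(j, F) = (1*j)*F - 3 = j*F - 3 = F*j - 3 = -3 + F*j)
u(z) = 2/z (u(z) = 2*(1/z) = 2/z)
(48 + 29)*u(P(1, -2)) = (48 + 29)*(2/(-3 - 2*1)) = 77*(2/(-3 - 2)) = 77*(2/(-5)) = 77*(2*(-⅕)) = 77*(-⅖) = -154/5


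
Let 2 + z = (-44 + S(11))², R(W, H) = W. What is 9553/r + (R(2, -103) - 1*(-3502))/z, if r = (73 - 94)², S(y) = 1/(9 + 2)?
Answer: 2413274935/102773727 ≈ 23.481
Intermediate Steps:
S(y) = 1/11
z = 233047/121 (z = -2 + (-44 + 1/11)² = -2 + (-483/11)² = -2 + 233289/121 = 233047/121 ≈ 1926.0)
r = 441 (r = (-21)² = 441)
9553/r + (R(2, -103) - 1*(-3502))/z = 9553/441 + (2 - 1*(-3502))/(233047/121) = 9553*(1/441) + (2 + 3502)*(121/233047) = 9553/441 + 3504*(121/233047) = 9553/441 + 423984/233047 = 2413274935/102773727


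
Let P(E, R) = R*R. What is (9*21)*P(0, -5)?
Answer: 4725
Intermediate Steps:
P(E, R) = R²
(9*21)*P(0, -5) = (9*21)*(-5)² = 189*25 = 4725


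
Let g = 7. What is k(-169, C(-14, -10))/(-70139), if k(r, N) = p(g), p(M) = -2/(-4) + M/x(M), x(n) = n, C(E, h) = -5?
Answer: -3/140278 ≈ -2.1386e-5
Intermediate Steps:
p(M) = 3/2 (p(M) = -2/(-4) + M/M = -2*(-¼) + 1 = ½ + 1 = 3/2)
k(r, N) = 3/2
k(-169, C(-14, -10))/(-70139) = (3/2)/(-70139) = (3/2)*(-1/70139) = -3/140278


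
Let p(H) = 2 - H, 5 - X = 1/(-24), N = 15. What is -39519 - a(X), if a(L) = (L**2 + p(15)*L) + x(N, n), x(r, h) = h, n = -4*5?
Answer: -22728313/576 ≈ -39459.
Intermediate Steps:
X = 121/24 (X = 5 - 1/(-24) = 5 - 1*(-1/24) = 5 + 1/24 = 121/24 ≈ 5.0417)
n = -20
a(L) = -20 + L**2 - 13*L (a(L) = (L**2 + (2 - 1*15)*L) - 20 = (L**2 + (2 - 15)*L) - 20 = (L**2 - 13*L) - 20 = -20 + L**2 - 13*L)
-39519 - a(X) = -39519 - (-20 + (121/24)**2 - 13*121/24) = -39519 - (-20 + 14641/576 - 1573/24) = -39519 - 1*(-34631/576) = -39519 + 34631/576 = -22728313/576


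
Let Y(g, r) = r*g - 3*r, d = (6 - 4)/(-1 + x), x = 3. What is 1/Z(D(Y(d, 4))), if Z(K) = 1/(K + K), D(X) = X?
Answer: -16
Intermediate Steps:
d = 1 (d = (6 - 4)/(-1 + 3) = 2/2 = 2*(1/2) = 1)
Y(g, r) = -3*r + g*r (Y(g, r) = g*r - 3*r = -3*r + g*r)
Z(K) = 1/(2*K)
1/Z(D(Y(d, 4))) = 1/(1/(2*((4*(-3 + 1))))) = 1/(1/(2*((4*(-2))))) = 1/((1/2)/(-8)) = 1/((1/2)*(-1/8)) = 1/(-1/16) = -16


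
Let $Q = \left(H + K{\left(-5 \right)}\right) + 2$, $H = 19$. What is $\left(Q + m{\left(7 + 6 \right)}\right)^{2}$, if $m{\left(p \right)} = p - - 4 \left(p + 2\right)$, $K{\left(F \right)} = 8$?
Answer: $10404$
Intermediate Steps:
$m{\left(p \right)} = 8 + 5 p$ ($m{\left(p \right)} = p - - 4 \left(2 + p\right) = p - \left(-8 - 4 p\right) = p + \left(8 + 4 p\right) = 8 + 5 p$)
$Q = 29$ ($Q = \left(19 + 8\right) + 2 = 27 + 2 = 29$)
$\left(Q + m{\left(7 + 6 \right)}\right)^{2} = \left(29 + \left(8 + 5 \left(7 + 6\right)\right)\right)^{2} = \left(29 + \left(8 + 5 \cdot 13\right)\right)^{2} = \left(29 + \left(8 + 65\right)\right)^{2} = \left(29 + 73\right)^{2} = 102^{2} = 10404$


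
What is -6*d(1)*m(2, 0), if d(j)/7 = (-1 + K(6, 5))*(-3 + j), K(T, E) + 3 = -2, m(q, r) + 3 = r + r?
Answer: 1512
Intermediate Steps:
m(q, r) = -3 + 2*r (m(q, r) = -3 + (r + r) = -3 + 2*r)
K(T, E) = -5 (K(T, E) = -3 - 2 = -5)
d(j) = 126 - 42*j (d(j) = 7*((-1 - 5)*(-3 + j)) = 7*(-6*(-3 + j)) = 7*(18 - 6*j) = 126 - 42*j)
-6*d(1)*m(2, 0) = -6*(126 - 42*1)*(-3 + 2*0) = -6*(126 - 42)*(-3 + 0) = -6*84*(-3) = -504*(-3) = -1*(-1512) = 1512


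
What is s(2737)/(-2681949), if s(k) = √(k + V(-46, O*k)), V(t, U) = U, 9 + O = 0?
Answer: -2*I*√5474/2681949 ≈ -5.5174e-5*I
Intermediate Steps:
O = -9 (O = -9 + 0 = -9)
s(k) = 2*√2*√(-k) (s(k) = √(k - 9*k) = √(-8*k) = 2*√2*√(-k))
s(2737)/(-2681949) = (2*√2*√(-1*2737))/(-2681949) = (2*√2*√(-2737))*(-1/2681949) = (2*√2*(I*√2737))*(-1/2681949) = (2*I*√5474)*(-1/2681949) = -2*I*√5474/2681949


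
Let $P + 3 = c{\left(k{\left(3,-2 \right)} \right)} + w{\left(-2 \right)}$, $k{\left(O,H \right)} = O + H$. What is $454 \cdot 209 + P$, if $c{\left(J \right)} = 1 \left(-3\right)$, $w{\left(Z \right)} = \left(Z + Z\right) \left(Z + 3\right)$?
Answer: $94876$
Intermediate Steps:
$k{\left(O,H \right)} = H + O$
$w{\left(Z \right)} = 2 Z \left(3 + Z\right)$
$c{\left(J \right)} = -3$
$P = -10$ ($P = -3 + \left(-3 + 2 \left(-2\right) \left(3 - 2\right)\right) = -3 + \left(-3 + 2 \left(-2\right) 1\right) = -3 - 7 = -10$)
$454 \cdot 209 + P = 454 \cdot 209 - 10 = 94886 - 10 = 94876$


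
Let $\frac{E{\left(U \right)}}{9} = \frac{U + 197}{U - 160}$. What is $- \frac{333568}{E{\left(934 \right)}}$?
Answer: $- \frac{28686848}{1131} \approx -25364.0$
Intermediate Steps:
$E{\left(U \right)} = \frac{9 \left(197 + U\right)}{-160 + U}$ ($E{\left(U \right)} = 9 \frac{U + 197}{U - 160} = 9 \frac{197 + U}{-160 + U} = \frac{9 \left(197 + U\right)}{-160 + U}$)
$- \frac{333568}{E{\left(934 \right)}} = - \frac{333568}{9 \frac{1}{-160 + 934} \left(197 + 934\right)} = - \frac{333568}{9 \cdot \frac{1}{774} \cdot 1131} = - \frac{333568}{\frac{1131}{86}} = \left(-333568\right) \frac{86}{1131} = - \frac{28686848}{1131}$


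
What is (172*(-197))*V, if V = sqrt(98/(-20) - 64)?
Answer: -16942*I*sqrt(6890)/5 ≈ -2.8126e+5*I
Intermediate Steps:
V = I*sqrt(6890)/10 (V = sqrt(98*(-1/20) - 64) = sqrt(-49/10 - 64) = sqrt(-689/10) = I*sqrt(6890)/10 ≈ 8.3006*I)
(172*(-197))*V = (172*(-197))*(I*sqrt(6890)/10) = -16942*I*sqrt(6890)/5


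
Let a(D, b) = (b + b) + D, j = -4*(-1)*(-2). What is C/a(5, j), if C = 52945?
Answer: -52945/11 ≈ -4813.2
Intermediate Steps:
j = -8 (j = 4*(-2) = -8)
a(D, b) = D + 2*b (a(D, b) = 2*b + D = D + 2*b)
C/a(5, j) = 52945/(5 + 2*(-8)) = 52945/(5 - 16) = 52945/(-11) = 52945*(-1/11) = -52945/11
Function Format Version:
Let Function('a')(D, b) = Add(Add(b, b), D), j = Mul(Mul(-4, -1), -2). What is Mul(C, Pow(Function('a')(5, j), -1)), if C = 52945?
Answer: Rational(-52945, 11) ≈ -4813.2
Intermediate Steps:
j = -8 (j = Mul(4, -2) = -8)
Function('a')(D, b) = Add(D, Mul(2, b)) (Function('a')(D, b) = Add(Mul(2, b), D) = Add(D, Mul(2, b)))
Mul(C, Pow(Function('a')(5, j), -1)) = Mul(52945, Pow(Add(5, Mul(2, -8)), -1)) = Mul(52945, Pow(Add(5, -16), -1)) = Mul(52945, Pow(-11, -1)) = Mul(52945, Rational(-1, 11)) = Rational(-52945, 11)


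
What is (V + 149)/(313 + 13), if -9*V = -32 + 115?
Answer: 629/1467 ≈ 0.42877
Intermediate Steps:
V = -83/9 (V = -(-32 + 115)/9 = -1/9*83 = -83/9 ≈ -9.2222)
(V + 149)/(313 + 13) = (-83/9 + 149)/(313 + 13) = (1258/9)/326 = (1258/9)*(1/326) = 629/1467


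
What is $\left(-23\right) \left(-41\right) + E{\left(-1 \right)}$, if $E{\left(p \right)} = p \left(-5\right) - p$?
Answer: $949$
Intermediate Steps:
$E{\left(p \right)} = - 6 p$ ($E{\left(p \right)} = - 5 p - p = - 6 p$)
$\left(-23\right) \left(-41\right) + E{\left(-1 \right)} = \left(-23\right) \left(-41\right) - -6 = 943 + 6 = 949$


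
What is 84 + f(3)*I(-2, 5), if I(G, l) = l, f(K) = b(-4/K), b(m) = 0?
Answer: 84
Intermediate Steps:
f(K) = 0
84 + f(3)*I(-2, 5) = 84 + 0*5 = 84 + 0 = 84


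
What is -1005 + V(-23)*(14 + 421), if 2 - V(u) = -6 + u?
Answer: 12480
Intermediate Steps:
V(u) = 8 - u (V(u) = 2 - (-6 + u) = 2 + (6 - u) = 8 - u)
-1005 + V(-23)*(14 + 421) = -1005 + (8 - 1*(-23))*(14 + 421) = -1005 + (8 + 23)*435 = -1005 + 31*435 = -1005 + 13485 = 12480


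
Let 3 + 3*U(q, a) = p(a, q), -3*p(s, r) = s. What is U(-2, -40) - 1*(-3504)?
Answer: 31567/9 ≈ 3507.4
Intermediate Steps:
p(s, r) = -s/3
U(q, a) = -1 - a/9 (U(q, a) = -1 + (-a/3)/3 = -1 - a/9)
U(-2, -40) - 1*(-3504) = (-1 - 1/9*(-40)) - 1*(-3504) = (-1 + 40/9) + 3504 = 31/9 + 3504 = 31567/9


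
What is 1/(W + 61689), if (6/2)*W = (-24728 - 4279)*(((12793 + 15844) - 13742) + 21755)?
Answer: -1/354307161 ≈ -2.8224e-9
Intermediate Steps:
W = -354368850 (W = ((-24728 - 4279)*(((12793 + 15844) - 13742) + 21755))/3 = (-29007*((28637 - 13742) + 21755))/3 = (-29007*(14895 + 21755))/3 = (-29007*36650)/3 = (⅓)*(-1063106550) = -354368850)
1/(W + 61689) = 1/(-354368850 + 61689) = 1/(-354307161) = -1/354307161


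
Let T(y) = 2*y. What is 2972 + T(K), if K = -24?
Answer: 2924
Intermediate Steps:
2972 + T(K) = 2972 + 2*(-24) = 2972 - 48 = 2924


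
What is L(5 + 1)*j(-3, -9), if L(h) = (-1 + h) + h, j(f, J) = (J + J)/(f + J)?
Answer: 33/2 ≈ 16.500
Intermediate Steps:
j(f, J) = 2*J/(J + f) (j(f, J) = (2*J)/(J + f) = 2*J/(J + f))
L(h) = -1 + 2*h
L(5 + 1)*j(-3, -9) = (-1 + 2*(5 + 1))*(2*(-9)/(-9 - 3)) = (-1 + 2*6)*(2*(-9)/(-12)) = (-1 + 12)*(2*(-9)*(-1/12)) = 11*(3/2) = 33/2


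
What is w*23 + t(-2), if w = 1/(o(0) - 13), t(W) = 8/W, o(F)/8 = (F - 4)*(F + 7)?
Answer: -971/237 ≈ -4.0970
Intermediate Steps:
o(F) = 8*(-4 + F)*(7 + F) (o(F) = 8*((F - 4)*(F + 7)) = 8*((-4 + F)*(7 + F)) = 8*(-4 + F)*(7 + F))
w = -1/237 (w = 1/((-224 + 8*0² + 24*0) - 13) = 1/((-224 + 8*0 + 0) - 13) = 1/((-224 + 0 + 0) - 13) = 1/(-224 - 13) = 1/(-237) = -1/237 ≈ -0.0042194)
w*23 + t(-2) = -1/237*23 + 8/(-2) = -23/237 + 8*(-½) = -23/237 - 4 = -971/237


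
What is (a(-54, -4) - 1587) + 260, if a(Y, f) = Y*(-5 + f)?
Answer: -841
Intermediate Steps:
(a(-54, -4) - 1587) + 260 = (-54*(-5 - 4) - 1587) + 260 = (-54*(-9) - 1587) + 260 = (486 - 1587) + 260 = -1101 + 260 = -841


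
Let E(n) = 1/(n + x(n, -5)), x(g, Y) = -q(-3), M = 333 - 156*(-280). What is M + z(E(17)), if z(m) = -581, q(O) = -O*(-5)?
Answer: 43432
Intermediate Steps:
q(O) = 5*O
M = 44013 (M = 333 + 43680 = 44013)
x(g, Y) = 15 (x(g, Y) = -5*(-3) = -1*(-15) = 15)
E(n) = 1/(15 + n) (E(n) = 1/(n + 15) = 1/(15 + n))
M + z(E(17)) = 44013 - 581 = 43432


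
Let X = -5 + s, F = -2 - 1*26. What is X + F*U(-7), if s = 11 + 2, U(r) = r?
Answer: 204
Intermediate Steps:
F = -28 (F = -2 - 26 = -28)
s = 13
X = 8 (X = -5 + 13 = 8)
X + F*U(-7) = 8 - 28*(-7) = 8 + 196 = 204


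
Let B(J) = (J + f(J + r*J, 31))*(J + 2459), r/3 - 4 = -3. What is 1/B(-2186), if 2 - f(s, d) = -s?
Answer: -1/2983344 ≈ -3.3519e-7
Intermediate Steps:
r = 3 (r = 12 + 3*(-3) = 12 - 9 = 3)
f(s, d) = 2 + s (f(s, d) = 2 - (-1)*s = 2 + s)
B(J) = (2 + 5*J)*(2459 + J) (B(J) = (J + (2 + (J + 3*J)))*(J + 2459) = (J + (2 + 4*J))*(2459 + J) = (2 + 5*J)*(2459 + J))
1/B(-2186) = 1/(4918 + 5*(-2186)² + 12297*(-2186)) = 1/(4918 + 5*4778596 - 26881242) = 1/(4918 + 23892980 - 26881242) = 1/(-2983344) = -1/2983344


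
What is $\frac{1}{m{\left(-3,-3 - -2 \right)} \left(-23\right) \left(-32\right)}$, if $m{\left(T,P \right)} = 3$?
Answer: $\frac{1}{2208} \approx 0.0004529$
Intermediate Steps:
$\frac{1}{m{\left(-3,-3 - -2 \right)} \left(-23\right) \left(-32\right)} = \frac{1}{3 \left(-23\right) \left(-32\right)} = \frac{1}{\left(-69\right) \left(-32\right)} = \frac{1}{2208}$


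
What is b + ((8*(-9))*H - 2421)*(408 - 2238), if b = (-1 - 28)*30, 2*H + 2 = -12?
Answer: 3507240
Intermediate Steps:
H = -7 (H = -1 + (½)*(-12) = -1 - 6 = -7)
b = -870 (b = -29*30 = -870)
b + ((8*(-9))*H - 2421)*(408 - 2238) = -870 + ((8*(-9))*(-7) - 2421)*(408 - 2238) = -870 + (-72*(-7) - 2421)*(-1830) = -870 + (504 - 2421)*(-1830) = -870 - 1917*(-1830) = -870 + 3508110 = 3507240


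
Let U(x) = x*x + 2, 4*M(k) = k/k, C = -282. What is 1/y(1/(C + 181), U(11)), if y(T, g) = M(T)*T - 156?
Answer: -404/63025 ≈ -0.0064102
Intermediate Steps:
M(k) = ¼ (M(k) = (k/k)/4 = (¼)*1 = ¼)
U(x) = 2 + x² (U(x) = x² + 2 = 2 + x²)
y(T, g) = -156 + T/4 (y(T, g) = T/4 - 156 = -156 + T/4)
1/y(1/(C + 181), U(11)) = 1/(-156 + 1/(4*(-282 + 181))) = 1/(-156 + (¼)/(-101)) = 1/(-156 + (¼)*(-1/101)) = 1/(-156 - 1/404) = 1/(-63025/404) = -404/63025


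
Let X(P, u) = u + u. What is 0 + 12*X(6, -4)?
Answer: -96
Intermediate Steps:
X(P, u) = 2*u
0 + 12*X(6, -4) = 0 + 12*(2*(-4)) = 0 + 12*(-8) = 0 - 96 = -96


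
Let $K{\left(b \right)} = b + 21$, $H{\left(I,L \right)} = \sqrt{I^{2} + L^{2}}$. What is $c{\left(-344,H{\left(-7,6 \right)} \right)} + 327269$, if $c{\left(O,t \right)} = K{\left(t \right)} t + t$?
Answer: $327354 + 22 \sqrt{85} \approx 3.2756 \cdot 10^{5}$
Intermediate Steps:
$K{\left(b \right)} = 21 + b$
$c{\left(O,t \right)} = t + t \left(21 + t\right)$ ($c{\left(O,t \right)} = \left(21 + t\right) t + t = t \left(21 + t\right) + t = t + t \left(21 + t\right)$)
$c{\left(-344,H{\left(-7,6 \right)} \right)} + 327269 = \sqrt{\left(-7\right)^{2} + 6^{2}} \left(22 + \sqrt{\left(-7\right)^{2} + 6^{2}}\right) + 327269 = \sqrt{49 + 36} \left(22 + \sqrt{49 + 36}\right) + 327269 = \sqrt{85} \left(22 + \sqrt{85}\right) + 327269 = 327269 + \sqrt{85} \left(22 + \sqrt{85}\right)$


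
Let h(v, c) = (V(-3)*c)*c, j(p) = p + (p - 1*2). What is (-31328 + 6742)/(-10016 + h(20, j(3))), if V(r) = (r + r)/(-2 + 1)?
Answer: 12293/4960 ≈ 2.4784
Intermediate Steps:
V(r) = -2*r (V(r) = (2*r)/(-1) = (2*r)*(-1) = -2*r)
j(p) = -2 + 2*p (j(p) = p + (p - 2) = p + (-2 + p) = -2 + 2*p)
h(v, c) = 6*c**2 (h(v, c) = ((-2*(-3))*c)*c = (6*c)*c = 6*c**2)
(-31328 + 6742)/(-10016 + h(20, j(3))) = (-31328 + 6742)/(-10016 + 6*(-2 + 2*3)**2) = -24586/(-10016 + 6*(-2 + 6)**2) = -24586/(-10016 + 6*4**2) = -24586/(-10016 + 6*16) = -24586/(-10016 + 96) = -24586/(-9920) = -24586*(-1/9920) = 12293/4960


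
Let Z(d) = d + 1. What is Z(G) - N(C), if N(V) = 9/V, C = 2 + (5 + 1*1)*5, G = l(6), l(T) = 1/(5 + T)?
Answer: 285/352 ≈ 0.80966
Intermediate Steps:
G = 1/11 (G = 1/(5 + 6) = 1/11 ≈ 0.090909)
Z(d) = 1 + d
C = 32 (C = 2 + (5 + 1)*5 = 2 + 6*5 = 2 + 30 = 32)
Z(G) - N(C) = (1 + 1/11) - 9/32 = 12/11 - 9/32 = 285/352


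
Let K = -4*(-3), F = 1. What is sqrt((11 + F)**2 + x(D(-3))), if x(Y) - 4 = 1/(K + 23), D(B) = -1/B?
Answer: sqrt(181335)/35 ≈ 12.167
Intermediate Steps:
K = 12
x(Y) = 141/35 (x(Y) = 4 + 1/(12 + 23) = 4 + 1/35 = 141/35)
sqrt((11 + F)**2 + x(D(-3))) = sqrt((11 + 1)**2 + 141/35) = sqrt(12**2 + 141/35) = sqrt(144 + 141/35) = sqrt(5181/35) = sqrt(181335)/35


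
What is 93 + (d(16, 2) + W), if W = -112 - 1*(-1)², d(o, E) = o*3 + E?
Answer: 30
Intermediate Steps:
d(o, E) = E + 3*o (d(o, E) = 3*o + E = E + 3*o)
W = -113 (W = -112 - 1*1 = -112 - 1 = -113)
93 + (d(16, 2) + W) = 93 + ((2 + 3*16) - 113) = 93 + ((2 + 48) - 113) = 93 + (50 - 113) = 93 - 63 = 30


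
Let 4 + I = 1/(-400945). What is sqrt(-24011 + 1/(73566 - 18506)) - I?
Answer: 1603781/400945 + I*sqrt(18197958496135)/27530 ≈ 4.0 + 154.95*I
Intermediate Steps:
I = -1603781/400945 (I = -4 + 1/(-400945) = -4 - 1/400945 = -1603781/400945 ≈ -4.0000)
sqrt(-24011 + 1/(73566 - 18506)) - I = sqrt(-24011 + 1/(73566 - 18506)) - 1*(-1603781/400945) = sqrt(-24011 + 1/55060) + 1603781/400945 = sqrt(-1322045659/55060) + 1603781/400945 = I*sqrt(18197958496135)/27530 + 1603781/400945 = 1603781/400945 + I*sqrt(18197958496135)/27530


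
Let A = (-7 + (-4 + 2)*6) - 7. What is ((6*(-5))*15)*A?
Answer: 11700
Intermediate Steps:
A = -26 (A = (-7 - 2*6) - 7 = (-7 - 12) - 7 = -19 - 7 = -26)
((6*(-5))*15)*A = ((6*(-5))*15)*(-26) = -30*15*(-26) = -450*(-26) = 11700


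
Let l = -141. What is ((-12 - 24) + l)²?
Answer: 31329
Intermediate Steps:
((-12 - 24) + l)² = ((-12 - 24) - 141)² = (-36 - 141)² = (-177)² = 31329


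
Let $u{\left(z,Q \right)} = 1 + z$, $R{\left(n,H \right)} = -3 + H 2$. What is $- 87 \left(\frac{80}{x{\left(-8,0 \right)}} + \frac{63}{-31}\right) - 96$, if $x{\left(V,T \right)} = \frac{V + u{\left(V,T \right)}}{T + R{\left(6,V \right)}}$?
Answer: $- \frac{270791}{31} \approx -8735.2$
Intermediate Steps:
$R{\left(n,H \right)} = -3 + 2 H$
$x{\left(V,T \right)} = \frac{1 + 2 V}{-3 + T + 2 V}$ ($x{\left(V,T \right)} = \frac{V + \left(1 + V\right)}{T + \left(-3 + 2 V\right)} = \frac{1 + 2 V}{-3 + T + 2 V}$)
$- 87 \left(\frac{80}{x{\left(-8,0 \right)}} + \frac{63}{-31}\right) - 96 = - 87 \left(\frac{80}{\frac{1}{-3 + 0 + 2 \left(-8\right)} \left(1 + 2 \left(-8\right)\right)} + \frac{63}{-31}\right) - 96 = - 87 \left(\frac{80}{\frac{1}{-3 + 0 - 16} \left(1 - 16\right)} + 63 \left(- \frac{1}{31}\right)\right) - 96 = - 87 \left(\frac{80}{\frac{1}{-19} \left(-15\right)} - \frac{63}{31}\right) - 96 = - 87 \left(\frac{80}{\left(- \frac{1}{19}\right) \left(-15\right)} - \frac{63}{31}\right) - 96 = - 87 \left(\frac{80}{\frac{15}{19}} - \frac{63}{31}\right) - 96 = - 87 \left(80 \cdot \frac{19}{15} - \frac{63}{31}\right) - 96 = - 87 \left(\frac{304}{3} - \frac{63}{31}\right) - 96 = \left(-87\right) \frac{9235}{93} - 96 = - \frac{267815}{31} - 96 = - \frac{270791}{31}$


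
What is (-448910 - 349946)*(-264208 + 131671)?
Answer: 105877977672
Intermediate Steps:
(-448910 - 349946)*(-264208 + 131671) = -798856*(-132537) = 105877977672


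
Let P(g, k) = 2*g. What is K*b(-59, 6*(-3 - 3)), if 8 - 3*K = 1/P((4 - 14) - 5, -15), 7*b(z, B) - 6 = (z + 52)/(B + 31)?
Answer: 8917/3150 ≈ 2.8308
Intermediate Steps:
b(z, B) = 6/7 + (52 + z)/(7*(31 + B)) (b(z, B) = 6/7 + ((z + 52)/(B + 31))/7 = 6/7 + ((52 + z)/(31 + B))/7 = 6/7 + (52 + z)/(7*(31 + B)))
K = 241/90 (K = 8/3 - 1/(2*((4 - 14) - 5))/3 = 8/3 - 1/(2*(-10 - 5))/3 = 8/3 - 1/(3*(2*(-15))) = 8/3 - 1/3/(-30) = 8/3 - 1/3*(-1/30) = 8/3 + 1/90 = 241/90 ≈ 2.6778)
K*b(-59, 6*(-3 - 3)) = 241*((238 - 59 + 6*(6*(-3 - 3)))/(7*(31 + 6*(-3 - 3))))/90 = 241*((238 - 59 + 6*(6*(-6)))/(7*(31 + 6*(-6))))/90 = 241*((238 - 59 + 6*(-36))/(7*(31 - 36)))/90 = 241*((1/7)*(238 - 59 - 216)/(-5))/90 = 241*((1/7)*(-1/5)*(-37))/90 = (241/90)*(37/35) = 8917/3150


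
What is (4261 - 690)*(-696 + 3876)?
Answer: 11355780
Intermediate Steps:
(4261 - 690)*(-696 + 3876) = 3571*3180 = 11355780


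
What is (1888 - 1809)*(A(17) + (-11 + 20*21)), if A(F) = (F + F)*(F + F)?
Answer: 123635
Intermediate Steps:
A(F) = 4*F² (A(F) = (2*F)*(2*F) = 4*F²)
(1888 - 1809)*(A(17) + (-11 + 20*21)) = (1888 - 1809)*(4*17² + (-11 + 20*21)) = 79*(4*289 + (-11 + 420)) = 79*(1156 + 409) = 79*1565 = 123635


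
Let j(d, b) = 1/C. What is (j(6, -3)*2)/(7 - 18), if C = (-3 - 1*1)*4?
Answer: 1/88 ≈ 0.011364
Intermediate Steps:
C = -16 (C = (-3 - 1)*4 = -4*4 = -16)
j(d, b) = -1/16 (j(d, b) = 1/(-16) = -1/16)
(j(6, -3)*2)/(7 - 18) = (-1/16*2)/(7 - 18) = -1/8/(-11) = -1/8*(-1/11) = 1/88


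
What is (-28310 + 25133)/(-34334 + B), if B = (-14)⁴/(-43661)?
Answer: 138710997/1499095190 ≈ 0.092530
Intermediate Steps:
B = -38416/43661 (B = 38416*(-1/43661) = -38416/43661 ≈ -0.87987)
(-28310 + 25133)/(-34334 + B) = (-28310 + 25133)/(-34334 - 38416/43661) = -3177/(-1499095190/43661) = -3177*(-43661/1499095190) = 138710997/1499095190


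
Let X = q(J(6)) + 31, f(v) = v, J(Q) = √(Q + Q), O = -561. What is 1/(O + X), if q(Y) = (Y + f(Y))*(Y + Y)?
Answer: -1/482 ≈ -0.0020747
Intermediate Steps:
J(Q) = √2*√Q (J(Q) = √(2*Q) = √2*√Q)
q(Y) = 4*Y² (q(Y) = (Y + Y)*(Y + Y) = (2*Y)*(2*Y) = 4*Y²)
X = 79 (X = 4*(√2*√6)² + 31 = 4*(2*√3)² + 31 = 4*12 + 31 = 48 + 31 = 79)
1/(O + X) = 1/(-561 + 79) = 1/(-482) = -1/482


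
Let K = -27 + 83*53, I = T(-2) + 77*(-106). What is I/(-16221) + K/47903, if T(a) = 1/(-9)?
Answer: 4157170385/6993311067 ≈ 0.59445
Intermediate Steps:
T(a) = -1/9
I = -73459/9 (I = -1/9 + 77*(-106) = -1/9 - 8162 = -73459/9 ≈ -8162.1)
K = 4372 (K = -27 + 4399 = 4372)
I/(-16221) + K/47903 = -73459/9/(-16221) + 4372/47903 = -73459/9*(-1/16221) + 4372*(1/47903) = 73459/145989 + 4372/47903 = 4157170385/6993311067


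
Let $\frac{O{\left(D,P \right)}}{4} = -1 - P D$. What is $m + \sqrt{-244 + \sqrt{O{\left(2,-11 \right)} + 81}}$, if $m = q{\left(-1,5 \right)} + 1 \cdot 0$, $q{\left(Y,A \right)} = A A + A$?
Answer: $30 + \sqrt{-244 + \sqrt{165}} \approx 30.0 + 15.204 i$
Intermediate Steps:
$O{\left(D,P \right)} = -4 - 4 D P$ ($O{\left(D,P \right)} = 4 \left(-1 - P D\right) = 4 \left(-1 - D P\right) = -4 - 4 D P$)
$q{\left(Y,A \right)} = A + A^{2}$ ($q{\left(Y,A \right)} = A^{2} + A = A + A^{2}$)
$m = 30$ ($m = 5 \left(1 + 5\right) + 1 \cdot 0 = 5 \cdot 6 + 0 = 30 + 0 = 30$)
$m + \sqrt{-244 + \sqrt{O{\left(2,-11 \right)} + 81}} = 30 + \sqrt{-244 + \sqrt{\left(-4 - 8 \left(-11\right)\right) + 81}} = 30 + \sqrt{-244 + \sqrt{\left(-4 + 88\right) + 81}} = 30 + \sqrt{-244 + \sqrt{84 + 81}} = 30 + \sqrt{-244 + \sqrt{165}}$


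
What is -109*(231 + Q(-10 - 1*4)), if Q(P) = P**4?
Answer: -4212523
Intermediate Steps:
-109*(231 + Q(-10 - 1*4)) = -109*(231 + (-10 - 1*4)**4) = -109*(231 + (-10 - 4)**4) = -109*(231 + (-14)**4) = -109*(231 + 38416) = -109*38647 = -4212523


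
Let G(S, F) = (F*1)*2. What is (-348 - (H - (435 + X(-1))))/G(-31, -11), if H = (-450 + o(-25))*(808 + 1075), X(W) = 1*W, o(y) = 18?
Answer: -406771/11 ≈ -36979.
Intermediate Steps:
X(W) = W
G(S, F) = 2*F (G(S, F) = F*2 = 2*F)
H = -813456 (H = (-450 + 18)*(808 + 1075) = -432*1883 = -813456)
(-348 - (H - (435 + X(-1))))/G(-31, -11) = (-348 - (-813456 - (435 - 1)))/((2*(-11))) = (-348 - (-813456 - 1*434))/(-22) = (-348 - (-813456 - 434))*(-1/22) = (-348 - 1*(-813890))*(-1/22) = (-348 + 813890)*(-1/22) = 813542*(-1/22) = -406771/11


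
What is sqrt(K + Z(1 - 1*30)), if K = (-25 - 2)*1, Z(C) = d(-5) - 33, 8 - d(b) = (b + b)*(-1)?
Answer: I*sqrt(62) ≈ 7.874*I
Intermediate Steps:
d(b) = 8 + 2*b (d(b) = 8 - (b + b)*(-1) = 8 - 2*b*(-1) = 8 - (-2)*b = 8 + 2*b)
Z(C) = -35 (Z(C) = (8 + 2*(-5)) - 33 = (8 - 10) - 33 = -2 - 33 = -35)
K = -27 (K = -27*1 = -27)
sqrt(K + Z(1 - 1*30)) = sqrt(-27 - 35) = sqrt(-62) = I*sqrt(62)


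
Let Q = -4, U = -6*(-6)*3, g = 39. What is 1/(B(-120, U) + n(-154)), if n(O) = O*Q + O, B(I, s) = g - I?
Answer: 1/621 ≈ 0.0016103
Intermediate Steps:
U = 108 (U = 36*3 = 108)
B(I, s) = 39 - I
n(O) = -3*O (n(O) = O*(-4) + O = -4*O + O = -3*O)
1/(B(-120, U) + n(-154)) = 1/((39 - 1*(-120)) - 3*(-154)) = 1/((39 + 120) + 462) = 1/(159 + 462) = 1/621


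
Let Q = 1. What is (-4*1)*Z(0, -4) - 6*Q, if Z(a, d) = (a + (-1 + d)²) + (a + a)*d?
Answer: -106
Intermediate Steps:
Z(a, d) = a + (-1 + d)² + 2*a*d (Z(a, d) = (a + (-1 + d)²) + (2*a)*d = (a + (-1 + d)²) + 2*a*d = a + (-1 + d)² + 2*a*d)
(-4*1)*Z(0, -4) - 6*Q = (-4*1)*(0 + (-1 - 4)² + 2*0*(-4)) - 6*1 = -4*(0 + (-5)² + 0) - 6 = -4*(0 + 25 + 0) - 6 = -4*25 - 6 = -100 - 6 = -106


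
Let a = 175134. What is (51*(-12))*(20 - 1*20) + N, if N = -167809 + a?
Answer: 7325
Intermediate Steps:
N = 7325 (N = -167809 + 175134 = 7325)
(51*(-12))*(20 - 1*20) + N = (51*(-12))*(20 - 1*20) + 7325 = -612*(20 - 20) + 7325 = -612*0 + 7325 = 0 + 7325 = 7325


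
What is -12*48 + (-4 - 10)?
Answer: -590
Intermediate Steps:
-12*48 + (-4 - 10) = -576 - 14 = -590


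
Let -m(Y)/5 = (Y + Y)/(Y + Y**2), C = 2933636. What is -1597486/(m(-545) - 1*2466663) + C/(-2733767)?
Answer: -780405213130252/1834172665720877 ≈ -0.42548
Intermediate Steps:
m(Y) = -10*Y/(Y + Y**2) (m(Y) = -5*(Y + Y)/(Y + Y**2) = -5*2*Y/(Y + Y**2) = -10*Y/(Y + Y**2))
-1597486/(m(-545) - 1*2466663) + C/(-2733767) = -1597486/(-10/(1 - 545) - 1*2466663) + 2933636/(-2733767) = -1597486/(-10/(-544) - 2466663) + 2933636*(-1/2733767) = -1597486/(-10*(-1/544) - 2466663) - 2933636/2733767 = -1597486/(5/272 - 2466663) - 2933636/2733767 = -1597486/(-670932331/272) - 2933636/2733767 = -1597486*(-272/670932331) - 2933636/2733767 = 434516192/670932331 - 2933636/2733767 = -780405213130252/1834172665720877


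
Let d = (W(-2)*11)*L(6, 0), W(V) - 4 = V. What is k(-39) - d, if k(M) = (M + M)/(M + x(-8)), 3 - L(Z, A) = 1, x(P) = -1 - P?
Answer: -665/16 ≈ -41.563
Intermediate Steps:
L(Z, A) = 2 (L(Z, A) = 3 - 1*1 = 3 - 1 = 2)
W(V) = 4 + V
k(M) = 2*M/(7 + M) (k(M) = (M + M)/(M + (-1 - 1*(-8))) = (2*M)/(M + (-1 + 8)) = (2*M)/(M + 7) = (2*M)/(7 + M) = 2*M/(7 + M))
d = 44 (d = ((4 - 2)*11)*2 = (2*11)*2 = 22*2 = 44)
k(-39) - d = 2*(-39)/(7 - 39) - 1*44 = 2*(-39)/(-32) - 44 = 2*(-39)*(-1/32) - 44 = 39/16 - 44 = -665/16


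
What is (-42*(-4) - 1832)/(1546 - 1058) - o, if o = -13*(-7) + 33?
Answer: -7772/61 ≈ -127.41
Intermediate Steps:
o = 124 (o = 91 + 33 = 124)
(-42*(-4) - 1832)/(1546 - 1058) - o = (-42*(-4) - 1832)/(1546 - 1058) - 1*124 = (168 - 1832)/488 - 124 = -1664*1/488 - 124 = -208/61 - 124 = -7772/61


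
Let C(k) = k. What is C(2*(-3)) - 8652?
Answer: -8658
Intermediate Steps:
C(2*(-3)) - 8652 = 2*(-3) - 8652 = -6 - 8652 = -8658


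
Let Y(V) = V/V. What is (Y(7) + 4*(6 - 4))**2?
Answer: 81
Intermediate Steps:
Y(V) = 1
(Y(7) + 4*(6 - 4))**2 = (1 + 4*(6 - 4))**2 = (1 + 4*2)**2 = (1 + 8)**2 = 9**2 = 81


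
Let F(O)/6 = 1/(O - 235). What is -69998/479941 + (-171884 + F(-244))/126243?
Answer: -43747521395128/29022222806577 ≈ -1.5074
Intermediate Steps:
F(O) = 6/(-235 + O) (F(O) = 6/(O - 235) = 6/(-235 + O))
-69998/479941 + (-171884 + F(-244))/126243 = -69998/479941 + (-171884 + 6/(-235 - 244))/126243 = -69998*1/479941 + (-171884 + 6/(-479))*(1/126243) = -69998/479941 + (-171884 + 6*(-1/479))*(1/126243) = -69998/479941 + (-171884 - 6/479)*(1/126243) = -69998/479941 - 82332442/479*1/126243 = -69998/479941 - 82332442/60470397 = -43747521395128/29022222806577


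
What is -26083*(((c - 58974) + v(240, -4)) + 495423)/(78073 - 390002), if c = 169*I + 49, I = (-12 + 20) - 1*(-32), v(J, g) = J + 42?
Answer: 11568853820/311929 ≈ 37088.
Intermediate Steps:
v(J, g) = 42 + J
I = 40 (I = 8 + 32 = 40)
c = 6809 (c = 169*40 + 49 = 6760 + 49 = 6809)
-26083*(((c - 58974) + v(240, -4)) + 495423)/(78073 - 390002) = -26083*(((6809 - 58974) + (42 + 240)) + 495423)/(78073 - 390002) = -26083/((-311929/((-52165 + 282) + 495423))) = -26083/((-311929/(-51883 + 495423))) = -26083/((-311929/443540)) = -26083/((-311929*1/443540)) = -26083/(-311929/443540) = -26083*(-443540/311929) = 11568853820/311929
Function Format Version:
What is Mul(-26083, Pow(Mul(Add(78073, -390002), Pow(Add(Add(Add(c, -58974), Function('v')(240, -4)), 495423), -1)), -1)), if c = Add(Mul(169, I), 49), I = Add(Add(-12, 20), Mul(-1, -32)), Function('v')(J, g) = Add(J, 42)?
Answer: Rational(11568853820, 311929) ≈ 37088.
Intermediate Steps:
Function('v')(J, g) = Add(42, J)
I = 40 (I = Add(8, 32) = 40)
c = 6809 (c = Add(Mul(169, 40), 49) = Add(6760, 49) = 6809)
Mul(-26083, Pow(Mul(Add(78073, -390002), Pow(Add(Add(Add(c, -58974), Function('v')(240, -4)), 495423), -1)), -1)) = Mul(-26083, Pow(Mul(Add(78073, -390002), Pow(Add(Add(Add(6809, -58974), Add(42, 240)), 495423), -1)), -1)) = Mul(-26083, Pow(Mul(-311929, Pow(Add(Add(-52165, 282), 495423), -1)), -1)) = Mul(-26083, Pow(Mul(-311929, Pow(Add(-51883, 495423), -1)), -1)) = Mul(-26083, Pow(Mul(-311929, Pow(443540, -1)), -1)) = Mul(-26083, Pow(Mul(-311929, Rational(1, 443540)), -1)) = Mul(-26083, Pow(Rational(-311929, 443540), -1)) = Mul(-26083, Rational(-443540, 311929)) = Rational(11568853820, 311929)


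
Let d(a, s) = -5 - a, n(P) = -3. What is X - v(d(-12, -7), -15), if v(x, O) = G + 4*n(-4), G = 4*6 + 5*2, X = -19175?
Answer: -19197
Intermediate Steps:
G = 34 (G = 24 + 10 = 34)
v(x, O) = 22 (v(x, O) = 34 + 4*(-3) = 34 - 12 = 22)
X - v(d(-12, -7), -15) = -19175 - 1*22 = -19175 - 22 = -19197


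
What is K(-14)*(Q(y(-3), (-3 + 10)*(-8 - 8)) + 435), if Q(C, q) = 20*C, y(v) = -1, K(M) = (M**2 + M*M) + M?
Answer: 156870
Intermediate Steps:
K(M) = M + 2*M**2 (K(M) = (M**2 + M**2) + M = 2*M**2 + M = M + 2*M**2)
K(-14)*(Q(y(-3), (-3 + 10)*(-8 - 8)) + 435) = (-14*(1 + 2*(-14)))*(20*(-1) + 435) = (-14*(1 - 28))*(-20 + 435) = -14*(-27)*415 = 378*415 = 156870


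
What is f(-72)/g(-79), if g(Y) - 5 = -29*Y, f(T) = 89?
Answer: 89/2296 ≈ 0.038763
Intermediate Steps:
g(Y) = 5 - 29*Y
f(-72)/g(-79) = 89/(5 - 29*(-79)) = 89/(5 + 2291) = 89/2296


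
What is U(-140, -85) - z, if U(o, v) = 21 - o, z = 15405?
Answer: -15244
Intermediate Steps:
U(-140, -85) - z = (21 - 1*(-140)) - 1*15405 = (21 + 140) - 15405 = 161 - 15405 = -15244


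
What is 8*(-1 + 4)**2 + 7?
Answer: 79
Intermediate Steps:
8*(-1 + 4)**2 + 7 = 8*3**2 + 7 = 8*9 + 7 = 72 + 7 = 79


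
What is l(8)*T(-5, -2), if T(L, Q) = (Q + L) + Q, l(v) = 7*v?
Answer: -504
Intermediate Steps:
T(L, Q) = L + 2*Q (T(L, Q) = (L + Q) + Q = L + 2*Q)
l(8)*T(-5, -2) = (7*8)*(-5 + 2*(-2)) = 56*(-5 - 4) = 56*(-9) = -504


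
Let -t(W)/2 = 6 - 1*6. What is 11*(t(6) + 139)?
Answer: 1529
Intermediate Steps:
t(W) = 0 (t(W) = -2*(6 - 1*6) = -2*(6 - 6) = -2*0 = 0)
11*(t(6) + 139) = 11*(0 + 139) = 11*139 = 1529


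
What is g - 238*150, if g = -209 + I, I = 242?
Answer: -35667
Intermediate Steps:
g = 33 (g = -209 + 242 = 33)
g - 238*150 = 33 - 238*150 = 33 - 35700 = -35667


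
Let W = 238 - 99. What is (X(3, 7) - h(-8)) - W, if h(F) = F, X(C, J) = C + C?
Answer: -125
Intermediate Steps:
X(C, J) = 2*C
W = 139
(X(3, 7) - h(-8)) - W = (2*3 - 1*(-8)) - 1*139 = (6 + 8) - 139 = 14 - 139 = -125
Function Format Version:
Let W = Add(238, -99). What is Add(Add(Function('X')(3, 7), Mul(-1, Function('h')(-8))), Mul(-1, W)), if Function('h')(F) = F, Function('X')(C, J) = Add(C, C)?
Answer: -125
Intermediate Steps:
Function('X')(C, J) = Mul(2, C)
W = 139
Add(Add(Function('X')(3, 7), Mul(-1, Function('h')(-8))), Mul(-1, W)) = Add(Add(Mul(2, 3), Mul(-1, -8)), Mul(-1, 139)) = Add(Add(6, 8), -139) = Add(14, -139) = -125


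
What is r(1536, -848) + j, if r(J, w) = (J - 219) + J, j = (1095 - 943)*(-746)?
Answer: -110539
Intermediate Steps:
j = -113392 (j = 152*(-746) = -113392)
r(J, w) = -219 + 2*J (r(J, w) = (-219 + J) + J = -219 + 2*J)
r(1536, -848) + j = (-219 + 2*1536) - 113392 = (-219 + 3072) - 113392 = 2853 - 113392 = -110539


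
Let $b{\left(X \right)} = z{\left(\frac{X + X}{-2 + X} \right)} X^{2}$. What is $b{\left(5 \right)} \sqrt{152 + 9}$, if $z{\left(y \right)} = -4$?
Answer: $- 100 \sqrt{161} \approx -1268.9$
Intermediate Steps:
$b{\left(X \right)} = - 4 X^{2}$
$b{\left(5 \right)} \sqrt{152 + 9} = - 4 \cdot 5^{2} \sqrt{152 + 9} = \left(-4\right) 25 \sqrt{161} = - 100 \sqrt{161}$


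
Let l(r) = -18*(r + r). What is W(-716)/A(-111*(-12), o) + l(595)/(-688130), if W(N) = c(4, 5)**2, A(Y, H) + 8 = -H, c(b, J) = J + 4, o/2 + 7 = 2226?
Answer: 438831/33993622 ≈ 0.012909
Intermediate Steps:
o = 4438 (o = -14 + 2*2226 = -14 + 4452 = 4438)
c(b, J) = 4 + J
l(r) = -36*r
A(Y, H) = -8 - H
W(N) = 81 (W(N) = (4 + 5)**2 = 9**2 = 81)
W(-716)/A(-111*(-12), o) + l(595)/(-688130) = 81/(-8 - 1*4438) - 36*595/(-688130) = 81/(-8 - 4438) - 21420*(-1/688130) = 81/(-4446) + 2142/68813 = 81*(-1/4446) + 2142/68813 = -9/494 + 2142/68813 = 438831/33993622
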